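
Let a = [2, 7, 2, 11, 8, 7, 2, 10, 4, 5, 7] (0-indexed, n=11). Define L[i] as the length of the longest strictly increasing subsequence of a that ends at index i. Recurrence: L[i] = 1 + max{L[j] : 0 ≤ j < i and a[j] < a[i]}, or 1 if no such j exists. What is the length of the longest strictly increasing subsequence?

   i    0    1    2    3    4    5    6    7    8    9   10
a[i]    2    7    2   11    8    7    2   10    4    5    7
L[i]    1    2    1    3    3    2    1    4    2    3    4

4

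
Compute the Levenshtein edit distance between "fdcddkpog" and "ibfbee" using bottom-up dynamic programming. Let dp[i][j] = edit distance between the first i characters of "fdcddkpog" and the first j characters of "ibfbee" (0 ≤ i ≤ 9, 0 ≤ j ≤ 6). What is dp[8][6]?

   ''  i  b  f  b  e  e
''  0  1  2  3  4  5  6
 f  1  1  2  2  3  4  5
 d  2  2  2  3  3  4  5
 c  3  3  3  3  4  4  5
 d  4  4  4  4  4  5  5
 d  5  5  5  5  5  5  6
 k  6  6  6  6  6  6  6
 p  7  7  7  7  7  7  7
 o  8  8  8  8  8  8  8
 g  9  9  9  9  9  9  9

8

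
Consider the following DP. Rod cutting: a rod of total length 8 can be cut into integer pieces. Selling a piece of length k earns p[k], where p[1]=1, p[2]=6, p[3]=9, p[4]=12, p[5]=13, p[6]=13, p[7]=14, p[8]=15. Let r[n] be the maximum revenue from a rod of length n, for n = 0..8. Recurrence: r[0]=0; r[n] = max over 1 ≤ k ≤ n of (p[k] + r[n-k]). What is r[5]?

   n    0    1    2    3    4    5    6    7    8
r[n]    0    1    6    9   12   15   18   21   24

15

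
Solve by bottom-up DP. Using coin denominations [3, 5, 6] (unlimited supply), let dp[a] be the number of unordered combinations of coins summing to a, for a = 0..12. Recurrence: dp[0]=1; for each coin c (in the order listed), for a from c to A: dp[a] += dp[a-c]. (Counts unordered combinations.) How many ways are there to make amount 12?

after  coin     0     1     2     3     4     5     6     7     8     9    10    11    12
          3     1     0     0     1     0     0     1     0     0     1     0     0     1
          5     1     0     0     1     0     1     1     0     1     1     1     1     1
          6     1     0     0     1     0     1     2     0     1     2     1     2     3

3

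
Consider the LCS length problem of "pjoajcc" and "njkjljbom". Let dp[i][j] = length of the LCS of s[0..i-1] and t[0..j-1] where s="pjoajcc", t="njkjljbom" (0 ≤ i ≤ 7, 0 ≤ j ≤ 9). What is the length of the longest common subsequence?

2

   ''  n  j  k  j  l  j  b  o  m
''  0  0  0  0  0  0  0  0  0  0
 p  0  0  0  0  0  0  0  0  0  0
 j  0  0  1  1  1  1  1  1  1  1
 o  0  0  1  1  1  1  1  1  2  2
 a  0  0  1  1  1  1  1  1  2  2
 j  0  0  1  1  2  2  2  2  2  2
 c  0  0  1  1  2  2  2  2  2  2
 c  0  0  1  1  2  2  2  2  2  2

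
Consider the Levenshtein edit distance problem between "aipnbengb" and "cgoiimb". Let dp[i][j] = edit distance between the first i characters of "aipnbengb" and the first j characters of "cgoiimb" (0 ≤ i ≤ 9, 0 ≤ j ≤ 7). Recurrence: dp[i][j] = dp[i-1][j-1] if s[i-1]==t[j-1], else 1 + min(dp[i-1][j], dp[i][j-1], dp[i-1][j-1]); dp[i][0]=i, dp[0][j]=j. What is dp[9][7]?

   ''  c  g  o  i  i  m  b
''  0  1  2  3  4  5  6  7
 a  1  1  2  3  4  5  6  7
 i  2  2  2  3  3  4  5  6
 p  3  3  3  3  4  4  5  6
 n  4  4  4  4  4  5  5  6
 b  5  5  5  5  5  5  6  5
 e  6  6  6  6  6  6  6  6
 n  7  7  7  7  7  7  7  7
 g  8  8  7  8  8  8  8  8
 b  9  9  8  8  9  9  9  8

8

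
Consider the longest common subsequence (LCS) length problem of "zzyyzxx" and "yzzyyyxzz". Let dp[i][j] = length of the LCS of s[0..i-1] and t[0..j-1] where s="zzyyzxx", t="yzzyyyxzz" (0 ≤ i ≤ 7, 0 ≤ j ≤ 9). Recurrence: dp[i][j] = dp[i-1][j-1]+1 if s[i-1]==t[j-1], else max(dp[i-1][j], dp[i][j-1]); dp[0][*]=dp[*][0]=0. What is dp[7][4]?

3

   ''  y  z  z  y  y  y  x  z  z
''  0  0  0  0  0  0  0  0  0  0
 z  0  0  1  1  1  1  1  1  1  1
 z  0  0  1  2  2  2  2  2  2  2
 y  0  1  1  2  3  3  3  3  3  3
 y  0  1  1  2  3  4  4  4  4  4
 z  0  1  2  2  3  4  4  4  5  5
 x  0  1  2  2  3  4  4  5  5  5
 x  0  1  2  2  3  4  4  5  5  5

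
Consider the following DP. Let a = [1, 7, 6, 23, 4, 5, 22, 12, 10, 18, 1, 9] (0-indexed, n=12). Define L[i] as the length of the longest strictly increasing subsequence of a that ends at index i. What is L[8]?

4

   i    0    1    2    3    4    5    6    7    8    9   10   11
a[i]    1    7    6   23    4    5   22   12   10   18    1    9
L[i]    1    2    2    3    2    3    4    4    4    5    1    4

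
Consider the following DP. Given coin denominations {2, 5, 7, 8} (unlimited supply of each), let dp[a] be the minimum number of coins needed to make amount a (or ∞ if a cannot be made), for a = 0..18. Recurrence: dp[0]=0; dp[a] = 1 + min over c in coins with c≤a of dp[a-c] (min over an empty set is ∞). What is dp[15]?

 a  0  1  2  3  4  5  6  7  8  9 10 11 12 13 14 15 16 17 18
dp  0  -  1  -  2  1  3  1  1  2  2  3  2  2  2  2  2  3  3
(- denotes ∞ / unreachable)

2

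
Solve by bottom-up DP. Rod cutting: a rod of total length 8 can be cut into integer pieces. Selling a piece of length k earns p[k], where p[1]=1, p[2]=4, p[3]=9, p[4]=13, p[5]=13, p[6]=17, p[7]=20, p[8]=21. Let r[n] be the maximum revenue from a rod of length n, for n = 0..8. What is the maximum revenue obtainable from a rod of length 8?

26

   n    0    1    2    3    4    5    6    7    8
r[n]    0    1    4    9   13   14   18   22   26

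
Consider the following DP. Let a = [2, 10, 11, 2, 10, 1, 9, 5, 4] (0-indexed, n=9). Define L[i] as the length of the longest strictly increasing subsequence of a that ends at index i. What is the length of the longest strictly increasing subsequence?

   i    0    1    2    3    4    5    6    7    8
a[i]    2   10   11    2   10    1    9    5    4
L[i]    1    2    3    1    2    1    2    2    2

3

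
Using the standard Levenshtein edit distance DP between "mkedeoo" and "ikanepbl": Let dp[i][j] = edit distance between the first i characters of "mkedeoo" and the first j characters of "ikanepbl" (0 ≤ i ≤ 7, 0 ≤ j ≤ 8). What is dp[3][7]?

5

   ''  i  k  a  n  e  p  b  l
''  0  1  2  3  4  5  6  7  8
 m  1  1  2  3  4  5  6  7  8
 k  2  2  1  2  3  4  5  6  7
 e  3  3  2  2  3  3  4  5  6
 d  4  4  3  3  3  4  4  5  6
 e  5  5  4  4  4  3  4  5  6
 o  6  6  5  5  5  4  4  5  6
 o  7  7  6  6  6  5  5  5  6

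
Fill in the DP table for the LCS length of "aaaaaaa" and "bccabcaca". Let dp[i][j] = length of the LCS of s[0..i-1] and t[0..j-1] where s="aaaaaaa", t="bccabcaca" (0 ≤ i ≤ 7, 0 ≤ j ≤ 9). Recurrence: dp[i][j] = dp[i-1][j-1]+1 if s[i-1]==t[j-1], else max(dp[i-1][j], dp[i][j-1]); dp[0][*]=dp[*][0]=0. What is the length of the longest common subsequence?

3

   ''  b  c  c  a  b  c  a  c  a
''  0  0  0  0  0  0  0  0  0  0
 a  0  0  0  0  1  1  1  1  1  1
 a  0  0  0  0  1  1  1  2  2  2
 a  0  0  0  0  1  1  1  2  2  3
 a  0  0  0  0  1  1  1  2  2  3
 a  0  0  0  0  1  1  1  2  2  3
 a  0  0  0  0  1  1  1  2  2  3
 a  0  0  0  0  1  1  1  2  2  3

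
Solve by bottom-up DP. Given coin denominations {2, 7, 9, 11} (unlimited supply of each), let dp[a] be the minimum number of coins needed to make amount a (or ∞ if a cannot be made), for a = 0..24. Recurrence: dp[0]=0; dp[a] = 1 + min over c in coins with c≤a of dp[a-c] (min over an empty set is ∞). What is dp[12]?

 a  0  1  2  3  4  5  6  7  8  9 10 11 12 13 14 15 16 17 18 19 20 21 22 23 24
dp  0  -  1  -  2  -  3  1  4  1  5  1  6  2  2  3  2  4  2  5  2  3  2  3  3
(- denotes ∞ / unreachable)

6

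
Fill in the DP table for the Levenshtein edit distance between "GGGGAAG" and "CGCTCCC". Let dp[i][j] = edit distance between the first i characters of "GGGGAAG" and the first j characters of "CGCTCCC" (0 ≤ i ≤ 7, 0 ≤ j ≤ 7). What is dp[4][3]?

3

   ''  C  G  C  T  C  C  C
''  0  1  2  3  4  5  6  7
 G  1  1  1  2  3  4  5  6
 G  2  2  1  2  3  4  5  6
 G  3  3  2  2  3  4  5  6
 G  4  4  3  3  3  4  5  6
 A  5  5  4  4  4  4  5  6
 A  6  6  5  5  5  5  5  6
 G  7  7  6  6  6  6  6  6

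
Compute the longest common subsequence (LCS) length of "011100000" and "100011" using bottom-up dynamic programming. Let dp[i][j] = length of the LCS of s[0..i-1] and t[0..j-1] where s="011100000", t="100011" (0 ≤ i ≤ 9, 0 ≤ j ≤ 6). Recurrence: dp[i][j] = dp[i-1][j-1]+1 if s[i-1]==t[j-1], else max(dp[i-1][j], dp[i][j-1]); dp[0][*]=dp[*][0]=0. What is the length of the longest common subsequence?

4

   ''  1  0  0  0  1  1
''  0  0  0  0  0  0  0
 0  0  0  1  1  1  1  1
 1  0  1  1  1  1  2  2
 1  0  1  1  1  1  2  3
 1  0  1  1  1  1  2  3
 0  0  1  2  2  2  2  3
 0  0  1  2  3  3  3  3
 0  0  1  2  3  4  4  4
 0  0  1  2  3  4  4  4
 0  0  1  2  3  4  4  4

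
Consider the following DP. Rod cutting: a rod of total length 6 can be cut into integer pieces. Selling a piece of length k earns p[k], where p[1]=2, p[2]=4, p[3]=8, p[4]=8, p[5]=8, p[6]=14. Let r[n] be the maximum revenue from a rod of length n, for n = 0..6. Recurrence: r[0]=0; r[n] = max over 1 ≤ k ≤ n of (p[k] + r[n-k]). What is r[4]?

   n    0    1    2    3    4    5    6
r[n]    0    2    4    8   10   12   16

10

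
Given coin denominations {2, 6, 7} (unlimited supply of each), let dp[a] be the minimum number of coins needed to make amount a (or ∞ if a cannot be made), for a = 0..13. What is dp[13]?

2

 a  0  1  2  3  4  5  6  7  8  9 10 11 12 13
dp  0  -  1  -  2  -  1  1  2  2  3  3  2  2
(- denotes ∞ / unreachable)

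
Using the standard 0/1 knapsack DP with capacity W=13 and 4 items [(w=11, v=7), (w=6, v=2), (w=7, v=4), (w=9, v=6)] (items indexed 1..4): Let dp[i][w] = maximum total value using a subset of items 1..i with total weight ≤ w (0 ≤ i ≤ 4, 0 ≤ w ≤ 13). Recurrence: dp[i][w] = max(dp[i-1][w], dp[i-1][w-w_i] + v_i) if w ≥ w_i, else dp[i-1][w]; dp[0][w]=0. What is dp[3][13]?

7

i\w   0   1   2   3   4   5   6   7   8   9  10  11  12  13
  0   0   0   0   0   0   0   0   0   0   0   0   0   0   0
  1   0   0   0   0   0   0   0   0   0   0   0   7   7   7
  2   0   0   0   0   0   0   2   2   2   2   2   7   7   7
  3   0   0   0   0   0   0   2   4   4   4   4   7   7   7
  4   0   0   0   0   0   0   2   4   4   6   6   7   7   7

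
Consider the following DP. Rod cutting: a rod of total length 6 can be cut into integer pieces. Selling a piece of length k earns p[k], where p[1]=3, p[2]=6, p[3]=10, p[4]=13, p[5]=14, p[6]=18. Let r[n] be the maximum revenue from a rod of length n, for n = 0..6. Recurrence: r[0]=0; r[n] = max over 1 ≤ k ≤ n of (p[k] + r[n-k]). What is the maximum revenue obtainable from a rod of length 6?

   n    0    1    2    3    4    5    6
r[n]    0    3    6   10   13   16   20

20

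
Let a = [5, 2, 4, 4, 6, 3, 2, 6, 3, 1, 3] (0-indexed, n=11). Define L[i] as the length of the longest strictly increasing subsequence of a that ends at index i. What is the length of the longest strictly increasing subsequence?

   i    0    1    2    3    4    5    6    7    8    9   10
a[i]    5    2    4    4    6    3    2    6    3    1    3
L[i]    1    1    2    2    3    2    1    3    2    1    2

3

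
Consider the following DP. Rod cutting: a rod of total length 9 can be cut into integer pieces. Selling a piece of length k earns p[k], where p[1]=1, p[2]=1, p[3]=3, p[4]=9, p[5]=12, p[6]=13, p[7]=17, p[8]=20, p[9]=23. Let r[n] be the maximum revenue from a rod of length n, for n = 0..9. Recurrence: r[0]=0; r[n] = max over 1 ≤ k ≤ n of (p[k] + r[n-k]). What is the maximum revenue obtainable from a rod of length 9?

23

   n    0    1    2    3    4    5    6    7    8    9
r[n]    0    1    2    3    9   12   13   17   20   23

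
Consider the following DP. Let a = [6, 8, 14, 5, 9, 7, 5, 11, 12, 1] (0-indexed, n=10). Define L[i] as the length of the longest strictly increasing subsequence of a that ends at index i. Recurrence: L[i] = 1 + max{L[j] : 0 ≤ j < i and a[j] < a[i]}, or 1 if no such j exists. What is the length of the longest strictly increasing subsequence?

   i    0    1    2    3    4    5    6    7    8    9
a[i]    6    8   14    5    9    7    5   11   12    1
L[i]    1    2    3    1    3    2    1    4    5    1

5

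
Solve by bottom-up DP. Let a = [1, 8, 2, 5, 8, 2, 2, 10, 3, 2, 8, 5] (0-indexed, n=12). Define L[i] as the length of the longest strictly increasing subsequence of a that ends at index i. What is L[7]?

   i    0    1    2    3    4    5    6    7    8    9   10   11
a[i]    1    8    2    5    8    2    2   10    3    2    8    5
L[i]    1    2    2    3    4    2    2    5    3    2    4    4

5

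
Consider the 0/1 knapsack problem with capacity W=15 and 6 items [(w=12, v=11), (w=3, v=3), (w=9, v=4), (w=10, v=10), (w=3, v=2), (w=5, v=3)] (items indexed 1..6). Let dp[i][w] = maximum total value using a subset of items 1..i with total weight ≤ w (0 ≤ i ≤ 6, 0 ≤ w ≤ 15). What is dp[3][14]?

i\w   0   1   2   3   4   5   6   7   8   9  10  11  12  13  14  15
  0   0   0   0   0   0   0   0   0   0   0   0   0   0   0   0   0
  1   0   0   0   0   0   0   0   0   0   0   0   0  11  11  11  11
  2   0   0   0   3   3   3   3   3   3   3   3   3  11  11  11  14
  3   0   0   0   3   3   3   3   3   3   4   4   4  11  11  11  14
  4   0   0   0   3   3   3   3   3   3   4  10  10  11  13  13  14
  5   0   0   0   3   3   3   5   5   5   5  10  10  11  13  13  14
  6   0   0   0   3   3   3   5   5   6   6  10  10  11  13  13  14

11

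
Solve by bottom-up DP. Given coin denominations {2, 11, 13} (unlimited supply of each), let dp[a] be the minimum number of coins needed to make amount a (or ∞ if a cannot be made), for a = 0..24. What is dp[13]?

 a  0  1  2  3  4  5  6  7  8  9 10 11 12 13 14 15 16 17 18 19 20 21 22 23 24
dp  0  -  1  -  2  -  3  -  4  -  5  1  6  1  7  2  8  3  9  4 10  5  2  6  2
(- denotes ∞ / unreachable)

1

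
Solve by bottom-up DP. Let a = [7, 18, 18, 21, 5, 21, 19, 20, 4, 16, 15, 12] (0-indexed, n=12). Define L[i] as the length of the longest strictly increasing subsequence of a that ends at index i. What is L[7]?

4

   i    0    1    2    3    4    5    6    7    8    9   10   11
a[i]    7   18   18   21    5   21   19   20    4   16   15   12
L[i]    1    2    2    3    1    3    3    4    1    2    2    2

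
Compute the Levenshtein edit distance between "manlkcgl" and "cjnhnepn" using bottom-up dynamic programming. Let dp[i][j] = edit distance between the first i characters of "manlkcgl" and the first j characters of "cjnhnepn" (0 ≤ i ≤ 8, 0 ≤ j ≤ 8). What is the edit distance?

7

   ''  c  j  n  h  n  e  p  n
''  0  1  2  3  4  5  6  7  8
 m  1  1  2  3  4  5  6  7  8
 a  2  2  2  3  4  5  6  7  8
 n  3  3  3  2  3  4  5  6  7
 l  4  4  4  3  3  4  5  6  7
 k  5  5  5  4  4  4  5  6  7
 c  6  5  6  5  5  5  5  6  7
 g  7  6  6  6  6  6  6  6  7
 l  8  7  7  7  7  7  7  7  7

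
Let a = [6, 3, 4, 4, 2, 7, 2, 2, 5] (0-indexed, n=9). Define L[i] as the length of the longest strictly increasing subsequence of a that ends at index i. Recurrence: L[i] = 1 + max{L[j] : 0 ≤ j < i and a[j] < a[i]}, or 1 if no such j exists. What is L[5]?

   i    0    1    2    3    4    5    6    7    8
a[i]    6    3    4    4    2    7    2    2    5
L[i]    1    1    2    2    1    3    1    1    3

3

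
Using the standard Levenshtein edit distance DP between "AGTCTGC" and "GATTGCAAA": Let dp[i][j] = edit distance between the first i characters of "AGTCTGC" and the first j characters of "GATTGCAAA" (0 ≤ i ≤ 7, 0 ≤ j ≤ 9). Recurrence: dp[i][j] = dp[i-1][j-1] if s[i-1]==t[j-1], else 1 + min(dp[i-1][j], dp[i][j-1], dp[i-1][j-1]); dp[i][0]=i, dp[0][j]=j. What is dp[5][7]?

4

   ''  G  A  T  T  G  C  A  A  A
''  0  1  2  3  4  5  6  7  8  9
 A  1  1  1  2  3  4  5  6  7  8
 G  2  1  2  2  3  3  4  5  6  7
 T  3  2  2  2  2  3  4  5  6  7
 C  4  3  3  3  3  3  3  4  5  6
 T  5  4  4  3  3  4  4  4  5  6
 G  6  5  5  4  4  3  4  5  5  6
 C  7  6  6  5  5  4  3  4  5  6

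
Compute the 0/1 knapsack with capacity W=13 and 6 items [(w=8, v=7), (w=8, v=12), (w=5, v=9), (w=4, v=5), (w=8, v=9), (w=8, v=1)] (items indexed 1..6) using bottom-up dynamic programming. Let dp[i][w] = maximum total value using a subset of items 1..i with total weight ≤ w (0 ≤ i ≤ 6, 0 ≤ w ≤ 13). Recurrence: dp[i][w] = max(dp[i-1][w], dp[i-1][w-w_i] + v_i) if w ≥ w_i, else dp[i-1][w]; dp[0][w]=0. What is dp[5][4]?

i\w   0   1   2   3   4   5   6   7   8   9  10  11  12  13
  0   0   0   0   0   0   0   0   0   0   0   0   0   0   0
  1   0   0   0   0   0   0   0   0   7   7   7   7   7   7
  2   0   0   0   0   0   0   0   0  12  12  12  12  12  12
  3   0   0   0   0   0   9   9   9  12  12  12  12  12  21
  4   0   0   0   0   5   9   9   9  12  14  14  14  17  21
  5   0   0   0   0   5   9   9   9  12  14  14  14  17  21
  6   0   0   0   0   5   9   9   9  12  14  14  14  17  21

5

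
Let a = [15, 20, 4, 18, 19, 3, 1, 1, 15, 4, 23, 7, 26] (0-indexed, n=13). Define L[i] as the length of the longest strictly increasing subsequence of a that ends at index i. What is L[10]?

4

   i    0    1    2    3    4    5    6    7    8    9   10   11   12
a[i]   15   20    4   18   19    3    1    1   15    4   23    7   26
L[i]    1    2    1    2    3    1    1    1    2    2    4    3    5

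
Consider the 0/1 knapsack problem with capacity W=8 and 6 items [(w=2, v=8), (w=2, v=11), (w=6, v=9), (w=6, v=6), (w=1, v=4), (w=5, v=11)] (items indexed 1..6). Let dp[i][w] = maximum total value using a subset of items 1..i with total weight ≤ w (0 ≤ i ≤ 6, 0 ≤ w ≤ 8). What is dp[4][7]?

i\w   0   1   2   3   4   5   6   7   8
  0   0   0   0   0   0   0   0   0   0
  1   0   0   8   8   8   8   8   8   8
  2   0   0  11  11  19  19  19  19  19
  3   0   0  11  11  19  19  19  19  20
  4   0   0  11  11  19  19  19  19  20
  5   0   4  11  15  19  23  23  23  23
  6   0   4  11  15  19  23  23  23  26

19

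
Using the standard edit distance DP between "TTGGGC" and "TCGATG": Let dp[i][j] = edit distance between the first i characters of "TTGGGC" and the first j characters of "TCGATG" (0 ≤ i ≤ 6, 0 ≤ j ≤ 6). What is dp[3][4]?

2

   ''  T  C  G  A  T  G
''  0  1  2  3  4  5  6
 T  1  0  1  2  3  4  5
 T  2  1  1  2  3  3  4
 G  3  2  2  1  2  3  3
 G  4  3  3  2  2  3  3
 G  5  4  4  3  3  3  3
 C  6  5  4  4  4  4  4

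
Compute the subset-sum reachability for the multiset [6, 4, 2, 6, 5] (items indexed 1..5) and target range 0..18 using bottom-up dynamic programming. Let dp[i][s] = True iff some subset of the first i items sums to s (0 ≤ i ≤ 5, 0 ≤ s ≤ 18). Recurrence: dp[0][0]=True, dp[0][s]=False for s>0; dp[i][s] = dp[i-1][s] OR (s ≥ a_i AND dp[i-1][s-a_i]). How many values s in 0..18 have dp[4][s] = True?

10

i\s   0   1   2   3   4   5   6   7   8   9  10  11  12  13  14  15  16  17  18
  0   T   F   F   F   F   F   F   F   F   F   F   F   F   F   F   F   F   F   F
  1   T   F   F   F   F   F   T   F   F   F   F   F   F   F   F   F   F   F   F
  2   T   F   F   F   T   F   T   F   F   F   T   F   F   F   F   F   F   F   F
  3   T   F   T   F   T   F   T   F   T   F   T   F   T   F   F   F   F   F   F
  4   T   F   T   F   T   F   T   F   T   F   T   F   T   F   T   F   T   F   T
  5   T   F   T   F   T   T   T   T   T   T   T   T   T   T   T   T   T   T   T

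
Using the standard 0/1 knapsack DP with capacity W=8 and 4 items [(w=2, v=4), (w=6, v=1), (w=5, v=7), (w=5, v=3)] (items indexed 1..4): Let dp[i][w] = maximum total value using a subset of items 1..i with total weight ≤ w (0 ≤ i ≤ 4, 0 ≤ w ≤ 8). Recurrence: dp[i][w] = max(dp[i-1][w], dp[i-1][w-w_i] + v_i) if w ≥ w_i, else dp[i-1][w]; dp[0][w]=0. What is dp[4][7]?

i\w   0   1   2   3   4   5   6   7   8
  0   0   0   0   0   0   0   0   0   0
  1   0   0   4   4   4   4   4   4   4
  2   0   0   4   4   4   4   4   4   5
  3   0   0   4   4   4   7   7  11  11
  4   0   0   4   4   4   7   7  11  11

11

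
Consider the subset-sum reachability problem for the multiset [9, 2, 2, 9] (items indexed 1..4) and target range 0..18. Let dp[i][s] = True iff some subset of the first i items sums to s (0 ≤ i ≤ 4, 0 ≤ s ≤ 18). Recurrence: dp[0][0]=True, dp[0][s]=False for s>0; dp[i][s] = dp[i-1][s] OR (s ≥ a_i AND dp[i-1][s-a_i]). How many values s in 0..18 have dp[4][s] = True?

7

i\s   0   1   2   3   4   5   6   7   8   9  10  11  12  13  14  15  16  17  18
  0   T   F   F   F   F   F   F   F   F   F   F   F   F   F   F   F   F   F   F
  1   T   F   F   F   F   F   F   F   F   T   F   F   F   F   F   F   F   F   F
  2   T   F   T   F   F   F   F   F   F   T   F   T   F   F   F   F   F   F   F
  3   T   F   T   F   T   F   F   F   F   T   F   T   F   T   F   F   F   F   F
  4   T   F   T   F   T   F   F   F   F   T   F   T   F   T   F   F   F   F   T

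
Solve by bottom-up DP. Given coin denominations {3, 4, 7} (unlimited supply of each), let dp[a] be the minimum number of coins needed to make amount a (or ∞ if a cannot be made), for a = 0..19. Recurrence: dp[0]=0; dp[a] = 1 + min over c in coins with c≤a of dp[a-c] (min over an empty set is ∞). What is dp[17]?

3

 a  0  1  2  3  4  5  6  7  8  9 10 11 12 13 14 15 16 17 18 19
dp  0  -  -  1  1  -  2  1  2  3  2  2  3  3  2  3  4  3  3  4
(- denotes ∞ / unreachable)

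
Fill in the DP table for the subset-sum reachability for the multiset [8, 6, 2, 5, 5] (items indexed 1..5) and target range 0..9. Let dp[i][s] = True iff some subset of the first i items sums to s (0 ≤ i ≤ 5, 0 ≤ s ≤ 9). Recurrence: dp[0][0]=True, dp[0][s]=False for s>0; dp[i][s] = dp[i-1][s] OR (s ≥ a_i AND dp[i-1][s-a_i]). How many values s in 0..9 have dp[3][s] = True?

4

i\s   0   1   2   3   4   5   6   7   8   9
  0   T   F   F   F   F   F   F   F   F   F
  1   T   F   F   F   F   F   F   F   T   F
  2   T   F   F   F   F   F   T   F   T   F
  3   T   F   T   F   F   F   T   F   T   F
  4   T   F   T   F   F   T   T   T   T   F
  5   T   F   T   F   F   T   T   T   T   F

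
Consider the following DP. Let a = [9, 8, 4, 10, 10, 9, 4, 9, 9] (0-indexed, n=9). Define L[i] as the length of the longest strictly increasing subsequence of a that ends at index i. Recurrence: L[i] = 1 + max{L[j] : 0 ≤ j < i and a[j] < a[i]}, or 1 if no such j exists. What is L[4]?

   i    0    1    2    3    4    5    6    7    8
a[i]    9    8    4   10   10    9    4    9    9
L[i]    1    1    1    2    2    2    1    2    2

2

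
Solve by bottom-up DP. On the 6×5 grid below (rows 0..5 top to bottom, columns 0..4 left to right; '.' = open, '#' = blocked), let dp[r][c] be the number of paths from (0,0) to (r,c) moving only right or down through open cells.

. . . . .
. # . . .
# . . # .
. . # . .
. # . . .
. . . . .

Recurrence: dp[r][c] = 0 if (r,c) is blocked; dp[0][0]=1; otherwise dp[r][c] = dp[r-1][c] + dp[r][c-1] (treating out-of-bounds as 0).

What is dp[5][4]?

3

r\c   0   1   2   3   4
  0   1   1   1   1   1
  1   1   0   1   2   3
  2   0   0   1   0   3
  3   0   0   0   0   3
  4   0   0   0   0   3
  5   0   0   0   0   3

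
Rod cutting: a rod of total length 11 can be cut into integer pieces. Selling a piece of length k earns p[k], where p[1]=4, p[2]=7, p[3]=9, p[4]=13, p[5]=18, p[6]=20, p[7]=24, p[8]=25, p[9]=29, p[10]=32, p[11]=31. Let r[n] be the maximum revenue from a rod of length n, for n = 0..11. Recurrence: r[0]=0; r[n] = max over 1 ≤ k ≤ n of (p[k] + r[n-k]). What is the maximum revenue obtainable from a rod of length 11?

44

   n    0    1    2    3    4    5    6    7    8    9   10   11
r[n]    0    4    8   12   16   20   24   28   32   36   40   44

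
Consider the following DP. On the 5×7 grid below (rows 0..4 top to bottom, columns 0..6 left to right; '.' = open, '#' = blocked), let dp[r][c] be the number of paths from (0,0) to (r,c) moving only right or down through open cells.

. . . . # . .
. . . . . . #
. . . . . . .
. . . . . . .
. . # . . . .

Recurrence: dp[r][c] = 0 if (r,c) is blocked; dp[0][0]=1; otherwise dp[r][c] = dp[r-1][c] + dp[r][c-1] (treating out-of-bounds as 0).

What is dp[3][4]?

34

r\c   0   1   2   3   4   5   6
  0   1   1   1   1   0   0   0
  1   1   2   3   4   4   4   0
  2   1   3   6  10  14  18  18
  3   1   4  10  20  34  52  70
  4   1   5   0  20  54 106 176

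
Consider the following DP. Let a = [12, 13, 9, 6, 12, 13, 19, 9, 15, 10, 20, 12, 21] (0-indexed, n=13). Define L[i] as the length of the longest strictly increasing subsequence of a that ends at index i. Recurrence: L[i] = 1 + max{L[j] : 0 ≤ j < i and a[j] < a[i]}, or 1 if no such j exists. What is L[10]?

   i    0    1    2    3    4    5    6    7    8    9   10   11   12
a[i]   12   13    9    6   12   13   19    9   15   10   20   12   21
L[i]    1    2    1    1    2    3    4    2    4    3    5    4    6

5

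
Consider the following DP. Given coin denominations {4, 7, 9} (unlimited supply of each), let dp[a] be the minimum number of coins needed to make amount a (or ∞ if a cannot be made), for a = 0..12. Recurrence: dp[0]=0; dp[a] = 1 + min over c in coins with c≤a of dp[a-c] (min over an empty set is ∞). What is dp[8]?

 a  0  1  2  3  4  5  6  7  8  9 10 11 12
dp  0  -  -  -  1  -  -  1  2  1  -  2  3
(- denotes ∞ / unreachable)

2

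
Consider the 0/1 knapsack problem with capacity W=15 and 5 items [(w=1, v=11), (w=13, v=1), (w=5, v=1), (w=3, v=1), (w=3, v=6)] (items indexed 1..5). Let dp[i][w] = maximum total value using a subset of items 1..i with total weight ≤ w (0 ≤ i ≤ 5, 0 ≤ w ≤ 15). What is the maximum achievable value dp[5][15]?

19

i\w   0   1   2   3   4   5   6   7   8   9  10  11  12  13  14  15
  0   0   0   0   0   0   0   0   0   0   0   0   0   0   0   0   0
  1   0  11  11  11  11  11  11  11  11  11  11  11  11  11  11  11
  2   0  11  11  11  11  11  11  11  11  11  11  11  11  11  12  12
  3   0  11  11  11  11  11  12  12  12  12  12  12  12  12  12  12
  4   0  11  11  11  12  12  12  12  12  13  13  13  13  13  13  13
  5   0  11  11  11  17  17  17  18  18  18  18  18  19  19  19  19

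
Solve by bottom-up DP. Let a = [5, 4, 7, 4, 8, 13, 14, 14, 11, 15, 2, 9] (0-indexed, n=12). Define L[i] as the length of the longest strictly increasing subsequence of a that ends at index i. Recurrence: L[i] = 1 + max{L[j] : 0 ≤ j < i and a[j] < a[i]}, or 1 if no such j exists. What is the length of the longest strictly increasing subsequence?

6

   i    0    1    2    3    4    5    6    7    8    9   10   11
a[i]    5    4    7    4    8   13   14   14   11   15    2    9
L[i]    1    1    2    1    3    4    5    5    4    6    1    4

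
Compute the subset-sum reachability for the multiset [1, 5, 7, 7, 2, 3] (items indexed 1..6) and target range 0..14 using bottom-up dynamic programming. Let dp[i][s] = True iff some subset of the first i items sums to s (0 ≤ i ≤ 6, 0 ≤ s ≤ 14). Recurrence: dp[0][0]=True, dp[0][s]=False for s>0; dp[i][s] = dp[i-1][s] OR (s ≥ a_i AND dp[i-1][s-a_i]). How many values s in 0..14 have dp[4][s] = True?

9

i\s   0   1   2   3   4   5   6   7   8   9  10  11  12  13  14
  0   T   F   F   F   F   F   F   F   F   F   F   F   F   F   F
  1   T   T   F   F   F   F   F   F   F   F   F   F   F   F   F
  2   T   T   F   F   F   T   T   F   F   F   F   F   F   F   F
  3   T   T   F   F   F   T   T   T   T   F   F   F   T   T   F
  4   T   T   F   F   F   T   T   T   T   F   F   F   T   T   T
  5   T   T   T   T   F   T   T   T   T   T   T   F   T   T   T
  6   T   T   T   T   T   T   T   T   T   T   T   T   T   T   T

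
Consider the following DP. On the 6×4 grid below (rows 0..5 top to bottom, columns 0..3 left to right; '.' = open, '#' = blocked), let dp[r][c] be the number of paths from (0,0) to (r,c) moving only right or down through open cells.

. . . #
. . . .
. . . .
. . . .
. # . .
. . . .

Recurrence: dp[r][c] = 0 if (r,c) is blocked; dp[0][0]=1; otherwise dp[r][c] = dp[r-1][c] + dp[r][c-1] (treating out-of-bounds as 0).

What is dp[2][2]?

r\c   0   1   2   3
  0   1   1   1   0
  1   1   2   3   3
  2   1   3   6   9
  3   1   4  10  19
  4   1   0  10  29
  5   1   1  11  40

6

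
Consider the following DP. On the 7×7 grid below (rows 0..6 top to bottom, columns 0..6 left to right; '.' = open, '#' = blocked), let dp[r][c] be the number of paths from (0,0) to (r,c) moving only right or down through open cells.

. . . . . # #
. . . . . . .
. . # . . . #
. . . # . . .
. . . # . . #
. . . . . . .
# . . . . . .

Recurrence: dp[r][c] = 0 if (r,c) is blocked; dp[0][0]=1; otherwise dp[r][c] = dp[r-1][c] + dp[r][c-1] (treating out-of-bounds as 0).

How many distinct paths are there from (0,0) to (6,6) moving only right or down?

r\c   0   1   2   3   4   5   6
  0   1   1   1   1   1   0   0
  1   1   2   3   4   5   5   5
  2   1   3   0   4   9  14   0
  3   1   4   4   0   9  23  23
  4   1   5   9   0   9  32   0
  5   1   6  15  15  24  56  56
  6   0   6  21  36  60 116 172

172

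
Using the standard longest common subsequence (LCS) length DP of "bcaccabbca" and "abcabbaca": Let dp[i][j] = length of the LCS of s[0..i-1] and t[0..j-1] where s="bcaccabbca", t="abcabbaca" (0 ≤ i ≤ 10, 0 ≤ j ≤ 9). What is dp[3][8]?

   ''  a  b  c  a  b  b  a  c  a
''  0  0  0  0  0  0  0  0  0  0
 b  0  0  1  1  1  1  1  1  1  1
 c  0  0  1  2  2  2  2  2  2  2
 a  0  1  1  2  3  3  3  3  3  3
 c  0  1  1  2  3  3  3  3  4  4
 c  0  1  1  2  3  3  3  3  4  4
 a  0  1  1  2  3  3  3  4  4  5
 b  0  1  2  2  3  4  4  4  4  5
 b  0  1  2  2  3  4  5  5  5  5
 c  0  1  2  3  3  4  5  5  6  6
 a  0  1  2  3  4  4  5  6  6  7

3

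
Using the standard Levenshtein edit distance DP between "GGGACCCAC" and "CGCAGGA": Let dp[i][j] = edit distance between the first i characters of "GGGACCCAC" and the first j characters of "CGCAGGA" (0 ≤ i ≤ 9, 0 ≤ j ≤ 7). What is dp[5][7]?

   ''  C  G  C  A  G  G  A
''  0  1  2  3  4  5  6  7
 G  1  1  1  2  3  4  5  6
 G  2  2  1  2  3  3  4  5
 G  3  3  2  2  3  3  3  4
 A  4  4  3  3  2  3  4  3
 C  5  4  4  3  3  3  4  4
 C  6  5  5  4  4  4  4  5
 C  7  6  6  5  5  5  5  5
 A  8  7  7  6  5  6  6  5
 C  9  8  8  7  6  6  7  6

4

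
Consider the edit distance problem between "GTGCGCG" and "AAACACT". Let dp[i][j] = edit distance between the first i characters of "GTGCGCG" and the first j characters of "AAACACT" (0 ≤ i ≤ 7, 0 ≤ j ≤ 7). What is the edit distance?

5

   ''  A  A  A  C  A  C  T
''  0  1  2  3  4  5  6  7
 G  1  1  2  3  4  5  6  7
 T  2  2  2  3  4  5  6  6
 G  3  3  3  3  4  5  6  7
 C  4  4  4  4  3  4  5  6
 G  5  5  5  5  4  4  5  6
 C  6  6  6  6  5  5  4  5
 G  7  7  7  7  6  6  5  5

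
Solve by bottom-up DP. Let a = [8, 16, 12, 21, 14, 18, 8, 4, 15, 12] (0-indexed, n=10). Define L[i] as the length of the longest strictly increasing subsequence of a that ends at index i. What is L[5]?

   i    0    1    2    3    4    5    6    7    8    9
a[i]    8   16   12   21   14   18    8    4   15   12
L[i]    1    2    2    3    3    4    1    1    4    2

4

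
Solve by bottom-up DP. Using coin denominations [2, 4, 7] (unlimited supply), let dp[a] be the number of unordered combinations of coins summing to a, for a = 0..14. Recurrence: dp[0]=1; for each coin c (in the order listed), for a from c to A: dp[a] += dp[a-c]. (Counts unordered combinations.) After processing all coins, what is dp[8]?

3

after  coin     0     1     2     3     4     5     6     7     8     9    10    11    12    13    14
          2     1     0     1     0     1     0     1     0     1     0     1     0     1     0     1
          4     1     0     1     0     2     0     2     0     3     0     3     0     4     0     4
          7     1     0     1     0     2     0     2     1     3     1     3     2     4     2     5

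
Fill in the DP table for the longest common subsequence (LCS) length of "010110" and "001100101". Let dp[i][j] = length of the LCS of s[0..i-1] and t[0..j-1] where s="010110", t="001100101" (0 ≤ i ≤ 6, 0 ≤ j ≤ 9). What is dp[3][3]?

2

   ''  0  0  1  1  0  0  1  0  1
''  0  0  0  0  0  0  0  0  0  0
 0  0  1  1  1  1  1  1  1  1  1
 1  0  1  1  2  2  2  2  2  2  2
 0  0  1  2  2  2  3  3  3  3  3
 1  0  1  2  3  3  3  3  4  4  4
 1  0  1  2  3  4  4  4  4  4  5
 0  0  1  2  3  4  5  5  5  5  5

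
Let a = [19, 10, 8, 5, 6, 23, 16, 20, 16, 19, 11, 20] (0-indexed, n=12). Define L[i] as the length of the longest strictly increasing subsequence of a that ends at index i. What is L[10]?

3

   i    0    1    2    3    4    5    6    7    8    9   10   11
a[i]   19   10    8    5    6   23   16   20   16   19   11   20
L[i]    1    1    1    1    2    3    3    4    3    4    3    5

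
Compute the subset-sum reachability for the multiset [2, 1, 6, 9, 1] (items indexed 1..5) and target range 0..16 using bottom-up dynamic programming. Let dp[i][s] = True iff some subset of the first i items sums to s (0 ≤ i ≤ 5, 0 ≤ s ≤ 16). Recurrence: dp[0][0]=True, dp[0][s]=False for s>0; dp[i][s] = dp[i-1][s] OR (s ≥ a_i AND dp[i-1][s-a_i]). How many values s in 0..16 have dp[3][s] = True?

8

i\s   0   1   2   3   4   5   6   7   8   9  10  11  12  13  14  15  16
  0   T   F   F   F   F   F   F   F   F   F   F   F   F   F   F   F   F
  1   T   F   T   F   F   F   F   F   F   F   F   F   F   F   F   F   F
  2   T   T   T   T   F   F   F   F   F   F   F   F   F   F   F   F   F
  3   T   T   T   T   F   F   T   T   T   T   F   F   F   F   F   F   F
  4   T   T   T   T   F   F   T   T   T   T   T   T   T   F   F   T   T
  5   T   T   T   T   T   F   T   T   T   T   T   T   T   T   F   T   T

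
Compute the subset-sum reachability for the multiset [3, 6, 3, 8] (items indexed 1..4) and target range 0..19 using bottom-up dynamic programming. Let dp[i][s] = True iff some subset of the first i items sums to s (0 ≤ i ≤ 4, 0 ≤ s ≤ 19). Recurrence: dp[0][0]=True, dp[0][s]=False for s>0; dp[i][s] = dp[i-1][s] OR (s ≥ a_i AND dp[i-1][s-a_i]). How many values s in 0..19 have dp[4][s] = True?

i\s   0   1   2   3   4   5   6   7   8   9  10  11  12  13  14  15  16  17  18  19
  0   T   F   F   F   F   F   F   F   F   F   F   F   F   F   F   F   F   F   F   F
  1   T   F   F   T   F   F   F   F   F   F   F   F   F   F   F   F   F   F   F   F
  2   T   F   F   T   F   F   T   F   F   T   F   F   F   F   F   F   F   F   F   F
  3   T   F   F   T   F   F   T   F   F   T   F   F   T   F   F   F   F   F   F   F
  4   T   F   F   T   F   F   T   F   T   T   F   T   T   F   T   F   F   T   F   F

9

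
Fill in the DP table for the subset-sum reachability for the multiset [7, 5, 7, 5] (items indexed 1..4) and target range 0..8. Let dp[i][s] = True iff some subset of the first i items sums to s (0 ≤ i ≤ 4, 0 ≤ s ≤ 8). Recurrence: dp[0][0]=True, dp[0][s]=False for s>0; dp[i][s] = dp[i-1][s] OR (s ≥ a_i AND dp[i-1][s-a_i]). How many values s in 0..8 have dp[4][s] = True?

3

i\s   0   1   2   3   4   5   6   7   8
  0   T   F   F   F   F   F   F   F   F
  1   T   F   F   F   F   F   F   T   F
  2   T   F   F   F   F   T   F   T   F
  3   T   F   F   F   F   T   F   T   F
  4   T   F   F   F   F   T   F   T   F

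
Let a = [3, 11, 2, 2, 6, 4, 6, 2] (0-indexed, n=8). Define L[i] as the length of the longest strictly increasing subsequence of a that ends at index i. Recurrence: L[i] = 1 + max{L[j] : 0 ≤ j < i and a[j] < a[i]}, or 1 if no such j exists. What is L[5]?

   i    0    1    2    3    4    5    6    7
a[i]    3   11    2    2    6    4    6    2
L[i]    1    2    1    1    2    2    3    1

2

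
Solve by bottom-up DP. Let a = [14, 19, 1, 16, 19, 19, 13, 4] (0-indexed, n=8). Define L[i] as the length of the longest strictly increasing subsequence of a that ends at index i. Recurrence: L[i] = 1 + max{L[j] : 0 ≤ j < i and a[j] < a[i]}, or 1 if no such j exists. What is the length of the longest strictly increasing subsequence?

   i    0    1    2    3    4    5    6    7
a[i]   14   19    1   16   19   19   13    4
L[i]    1    2    1    2    3    3    2    2

3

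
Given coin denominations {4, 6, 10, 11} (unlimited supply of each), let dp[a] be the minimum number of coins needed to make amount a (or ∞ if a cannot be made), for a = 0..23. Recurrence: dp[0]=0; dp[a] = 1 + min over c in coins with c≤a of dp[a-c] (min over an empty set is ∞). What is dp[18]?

 a  0  1  2  3  4  5  6  7  8  9 10 11 12 13 14 15 16 17 18 19 20 21 22 23
dp  0  -  -  -  1  -  1  -  2  -  1  1  2  -  2  2  2  2  3  3  2  2  2  3
(- denotes ∞ / unreachable)

3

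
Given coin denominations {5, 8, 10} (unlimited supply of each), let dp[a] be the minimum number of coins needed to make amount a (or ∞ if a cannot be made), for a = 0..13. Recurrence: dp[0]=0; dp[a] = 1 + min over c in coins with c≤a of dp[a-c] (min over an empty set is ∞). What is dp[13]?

 a  0  1  2  3  4  5  6  7  8  9 10 11 12 13
dp  0  -  -  -  -  1  -  -  1  -  1  -  -  2
(- denotes ∞ / unreachable)

2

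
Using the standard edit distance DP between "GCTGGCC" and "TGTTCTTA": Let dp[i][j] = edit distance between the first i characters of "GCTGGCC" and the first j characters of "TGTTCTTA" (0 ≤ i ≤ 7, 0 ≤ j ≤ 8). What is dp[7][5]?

   ''  T  G  T  T  C  T  T  A
''  0  1  2  3  4  5  6  7  8
 G  1  1  1  2  3  4  5  6  7
 C  2  2  2  2  3  3  4  5  6
 T  3  2  3  2  2  3  3  4  5
 G  4  3  2  3  3  3  4  4  5
 G  5  4  3  3  4  4  4  5  5
 C  6  5  4  4  4  4  5  5  6
 C  7  6  5  5  5  4  5  6  6

4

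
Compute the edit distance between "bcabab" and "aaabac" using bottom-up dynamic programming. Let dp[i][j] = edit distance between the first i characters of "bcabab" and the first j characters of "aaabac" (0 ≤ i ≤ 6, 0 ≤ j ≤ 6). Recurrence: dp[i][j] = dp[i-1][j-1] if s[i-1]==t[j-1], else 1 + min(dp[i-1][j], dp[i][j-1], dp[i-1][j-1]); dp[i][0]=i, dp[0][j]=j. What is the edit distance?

3

   ''  a  a  a  b  a  c
''  0  1  2  3  4  5  6
 b  1  1  2  3  3  4  5
 c  2  2  2  3  4  4  4
 a  3  2  2  2  3  4  5
 b  4  3  3  3  2  3  4
 a  5  4  3  3  3  2  3
 b  6  5  4  4  3  3  3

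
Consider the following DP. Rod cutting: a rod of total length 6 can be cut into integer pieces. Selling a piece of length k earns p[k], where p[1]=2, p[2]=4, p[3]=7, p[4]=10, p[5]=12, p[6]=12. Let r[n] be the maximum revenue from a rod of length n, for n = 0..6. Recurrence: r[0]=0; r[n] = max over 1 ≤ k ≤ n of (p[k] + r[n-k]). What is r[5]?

   n    0    1    2    3    4    5    6
r[n]    0    2    4    7   10   12   14

12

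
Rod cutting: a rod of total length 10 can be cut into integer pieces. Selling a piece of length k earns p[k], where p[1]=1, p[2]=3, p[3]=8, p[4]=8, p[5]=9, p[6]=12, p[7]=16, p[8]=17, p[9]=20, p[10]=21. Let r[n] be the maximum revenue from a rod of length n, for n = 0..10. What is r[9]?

   n    0    1    2    3    4    5    6    7    8    9   10
r[n]    0    1    3    8    9   11   16   17   19   24   25

24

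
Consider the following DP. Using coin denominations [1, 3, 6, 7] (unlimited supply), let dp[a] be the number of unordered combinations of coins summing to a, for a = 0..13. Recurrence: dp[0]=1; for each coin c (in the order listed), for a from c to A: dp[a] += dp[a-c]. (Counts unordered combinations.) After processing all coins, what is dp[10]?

after  coin     0     1     2     3     4     5     6     7     8     9    10    11    12    13
          1     1     1     1     1     1     1     1     1     1     1     1     1     1     1
          3     1     1     1     2     2     2     3     3     3     4     4     4     5     5
          6     1     1     1     2     2     2     4     4     4     6     6     6     9     9
          7     1     1     1     2     2     2     4     5     5     7     8     8    11    13

8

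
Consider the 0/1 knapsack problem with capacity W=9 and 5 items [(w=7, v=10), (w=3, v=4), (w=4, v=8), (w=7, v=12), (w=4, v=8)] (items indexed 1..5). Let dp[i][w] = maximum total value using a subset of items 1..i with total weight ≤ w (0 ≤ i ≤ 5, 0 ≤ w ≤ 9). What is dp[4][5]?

8

i\w   0   1   2   3   4   5   6   7   8   9
  0   0   0   0   0   0   0   0   0   0   0
  1   0   0   0   0   0   0   0  10  10  10
  2   0   0   0   4   4   4   4  10  10  10
  3   0   0   0   4   8   8   8  12  12  12
  4   0   0   0   4   8   8   8  12  12  12
  5   0   0   0   4   8   8   8  12  16  16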